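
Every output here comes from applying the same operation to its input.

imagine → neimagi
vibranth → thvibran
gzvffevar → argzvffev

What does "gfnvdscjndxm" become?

What's happening: move the last 2 characters to the front (rotate right by 2).
Doing the same to "gfnvdscjndxm": "xmgfnvdscjnd".

xmgfnvdscjnd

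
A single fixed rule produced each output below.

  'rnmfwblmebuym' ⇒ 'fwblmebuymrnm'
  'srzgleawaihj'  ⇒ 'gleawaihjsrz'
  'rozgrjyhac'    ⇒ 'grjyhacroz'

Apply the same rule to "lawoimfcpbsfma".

In each case the input is transformed by: move the first 3 characters to the end (rotate left by 3).
On "lawoimfcpbsfma" that produces "oimfcpbsfmalaw".

oimfcpbsfmalaw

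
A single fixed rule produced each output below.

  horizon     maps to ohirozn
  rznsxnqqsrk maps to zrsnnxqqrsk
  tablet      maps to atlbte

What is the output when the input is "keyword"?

ekwyrod

What's happening: swap each adjacent pair of characters (1↔2, 3↔4, ...).
On "keyword" that produces "ekwyrod".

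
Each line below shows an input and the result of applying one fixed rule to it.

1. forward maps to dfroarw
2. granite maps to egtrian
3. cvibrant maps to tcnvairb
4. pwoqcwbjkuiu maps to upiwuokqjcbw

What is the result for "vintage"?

evgiant

Rule — reverse the string, then take characters alternately from the front and the back (1st, last, 2nd, 2nd-last, ...).
Doing the same to "vintage": "evgiant".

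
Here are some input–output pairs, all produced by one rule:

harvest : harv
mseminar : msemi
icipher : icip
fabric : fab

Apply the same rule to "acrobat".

Rule — delete the last 3 characters.
Applying that to "acrobat" gives "acro".

acro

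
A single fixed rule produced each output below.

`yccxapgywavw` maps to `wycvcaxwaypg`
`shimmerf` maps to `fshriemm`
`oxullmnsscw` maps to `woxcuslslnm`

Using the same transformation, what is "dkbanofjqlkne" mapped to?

edknbkalnqojf

The pattern: swap the first and last characters, then take characters alternately from the front and the back (1st, last, 2nd, 2nd-last, ...).
Working it through for "dkbanofjqlkne": intermediate "ekbanofjqlknd", final "edknbkalnqojf".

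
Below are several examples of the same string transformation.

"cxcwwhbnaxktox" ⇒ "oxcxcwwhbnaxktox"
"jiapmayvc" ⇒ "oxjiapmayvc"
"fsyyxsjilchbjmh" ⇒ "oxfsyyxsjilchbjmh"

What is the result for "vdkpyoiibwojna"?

oxvdkpyoiibwojna

Looking at the pairs, the operation is to prepend "ox".
Applying that to "vdkpyoiibwojna" gives "oxvdkpyoiibwojna".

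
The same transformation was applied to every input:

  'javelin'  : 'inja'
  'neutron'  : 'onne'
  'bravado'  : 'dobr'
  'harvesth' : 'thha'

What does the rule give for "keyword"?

rdke

The transformation: move the first 2 characters to the end (rotate left by 2), then keep only the last 4 characters.
"keyword" → "rdke".
(Check on "neutron": → "utronne" → "onne" ✓)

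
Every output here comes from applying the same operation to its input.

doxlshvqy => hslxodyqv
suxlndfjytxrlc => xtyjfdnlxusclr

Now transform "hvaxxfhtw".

What's happening: reverse the string, then move the first 3 characters to the end (rotate left by 3).
For "hvaxxfhtw", step one produces "wthfxxavh"; step two turns that into "fxxavhwth".
(Check on "doxlshvqy": → "yqvhslxod" → "hslxodyqv" ✓)

fxxavhwth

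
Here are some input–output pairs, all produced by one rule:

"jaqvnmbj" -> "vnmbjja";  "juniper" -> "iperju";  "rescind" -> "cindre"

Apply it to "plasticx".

sticxpl

Looking at the pairs, the operation is to move the first 3 characters to the end (rotate left by 3), then delete the last character.
Applying both steps to "plasticx": "sticxpla", then "sticxpl".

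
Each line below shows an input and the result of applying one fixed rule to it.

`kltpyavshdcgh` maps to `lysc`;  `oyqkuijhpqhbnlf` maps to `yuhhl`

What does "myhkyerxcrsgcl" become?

yyxsl

The transformation: keep one character in every 3, starting at position 2 (positions 2nd, 5th, 8th, ...).
So "myhkyerxcrsgcl" becomes "yyxsl".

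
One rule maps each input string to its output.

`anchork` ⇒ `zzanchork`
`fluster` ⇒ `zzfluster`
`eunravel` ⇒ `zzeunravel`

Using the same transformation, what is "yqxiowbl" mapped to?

zzyqxiowbl

The pattern: prepend "zz".
Applying that to "yqxiowbl" gives "zzyqxiowbl".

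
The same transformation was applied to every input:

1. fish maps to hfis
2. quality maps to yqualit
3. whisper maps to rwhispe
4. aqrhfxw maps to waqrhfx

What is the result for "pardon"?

npardo

Rule — move the last character to the front.
"pardon" → "npardo".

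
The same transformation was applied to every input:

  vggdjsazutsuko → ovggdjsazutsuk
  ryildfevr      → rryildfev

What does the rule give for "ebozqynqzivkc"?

cebozqynqzivk

The pattern: move the last character to the front.
Applying that to "ebozqynqzivkc" gives "cebozqynqzivk".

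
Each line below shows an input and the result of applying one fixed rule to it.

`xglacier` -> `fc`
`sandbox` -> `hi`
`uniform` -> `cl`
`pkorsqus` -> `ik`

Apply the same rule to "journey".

oy

Rule — keep one character in every 3, starting at position 3 (positions 3rd, 6th, 9th, ...), then shift every letter 6 places backward in the alphabet (wrapping around).
For "journey", step one produces "ue"; step two turns that into "oy".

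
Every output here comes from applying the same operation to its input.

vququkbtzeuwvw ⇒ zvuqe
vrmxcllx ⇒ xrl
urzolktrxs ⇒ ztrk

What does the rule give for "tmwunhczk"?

ztk

The transformation: sort the characters into reverse alphabetical order, then keep one character in every 3, starting at position 1 (positions 1st, 4th, 7th, ...).
For "tmwunhczk", step one produces "zwutnmkhc"; step two turns that into "ztk".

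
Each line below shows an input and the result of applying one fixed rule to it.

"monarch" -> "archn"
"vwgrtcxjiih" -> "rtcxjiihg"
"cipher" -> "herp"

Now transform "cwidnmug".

dnmugi

What's happening: delete the first 2 characters, then move the first character to the end.
For "cwidnmug", step one produces "idnmug"; step two turns that into "dnmugi".
(Check on "cipher": → "pher" → "herp" ✓)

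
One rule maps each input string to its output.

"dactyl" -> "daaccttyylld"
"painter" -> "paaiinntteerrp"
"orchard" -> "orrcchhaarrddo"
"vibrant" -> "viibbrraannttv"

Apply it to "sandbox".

Rule — double every character, then move the first character to the end.
"sandbox" → "ssaannddbbooxx" → "saannddbbooxxs".
(Check on "painter": → "ppaaiinntteerr" → "paaiinntteerrp" ✓)

saannddbbooxxs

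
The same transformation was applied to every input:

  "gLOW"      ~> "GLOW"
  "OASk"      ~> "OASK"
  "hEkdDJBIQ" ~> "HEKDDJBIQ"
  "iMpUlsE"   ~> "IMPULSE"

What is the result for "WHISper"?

The rule is to convert every letter to uppercase.
On "WHISper" that produces "WHISPER".

WHISPER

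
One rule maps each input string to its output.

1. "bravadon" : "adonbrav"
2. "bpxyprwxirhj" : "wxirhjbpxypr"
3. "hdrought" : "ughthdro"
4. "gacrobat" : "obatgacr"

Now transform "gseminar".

inargsem

What's happening: swap the front and back halves of the string.
Doing the same to "gseminar": "inargsem".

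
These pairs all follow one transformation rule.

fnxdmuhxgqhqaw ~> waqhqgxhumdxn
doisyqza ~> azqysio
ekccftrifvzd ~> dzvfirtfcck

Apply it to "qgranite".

The rule is to reverse the string, then delete the last character.
For "qgranite", step one produces "etinargq"; step two turns that into "etinarg".

etinarg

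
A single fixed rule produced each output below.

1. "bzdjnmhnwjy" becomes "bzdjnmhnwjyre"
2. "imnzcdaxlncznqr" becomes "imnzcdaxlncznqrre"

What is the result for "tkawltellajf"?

tkawltellajfre

The rule is to append "re".
For "tkawltellajf" the result is "tkawltellajfre".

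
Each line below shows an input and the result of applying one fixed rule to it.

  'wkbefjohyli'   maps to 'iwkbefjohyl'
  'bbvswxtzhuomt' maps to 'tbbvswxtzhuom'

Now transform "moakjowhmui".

The pattern: move the last character to the front.
On "moakjowhmui" that produces "imoakjowhmu".

imoakjowhmu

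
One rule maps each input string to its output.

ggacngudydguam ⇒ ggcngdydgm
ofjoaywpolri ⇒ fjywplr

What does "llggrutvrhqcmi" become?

llggrtvrhqcm

What's happening: remove every vowel.
Applying that to "llggrutvrhqcmi" gives "llggrtvrhqcm".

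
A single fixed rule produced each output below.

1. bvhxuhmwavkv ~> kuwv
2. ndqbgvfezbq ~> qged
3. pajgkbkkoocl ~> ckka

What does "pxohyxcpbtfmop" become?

Looking at the pairs, the operation is to keep one character in every 3, starting at position 2 (positions 2nd, 5th, 8th, ...), then swap the first and last characters.
On "pxohyxcpbtfmop" that produces "pypfx".

pypfx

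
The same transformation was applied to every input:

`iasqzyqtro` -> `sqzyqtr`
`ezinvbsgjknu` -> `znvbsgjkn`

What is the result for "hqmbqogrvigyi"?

Each output is the input with this applied: remove every vowel.
So "hqmbqogrvigyi" becomes "hqmbqgrvgy".

hqmbqgrvgy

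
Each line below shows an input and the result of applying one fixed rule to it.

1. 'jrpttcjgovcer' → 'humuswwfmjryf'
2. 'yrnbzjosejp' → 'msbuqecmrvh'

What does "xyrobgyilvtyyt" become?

Each output is the input with this applied: move the last 2 characters to the front (rotate right by 2), then shift every letter 3 places forward in the alphabet (wrapping around).
So "xyrobgyilvtyyt" becomes "bwaburejbloywb".

bwaburejbloywb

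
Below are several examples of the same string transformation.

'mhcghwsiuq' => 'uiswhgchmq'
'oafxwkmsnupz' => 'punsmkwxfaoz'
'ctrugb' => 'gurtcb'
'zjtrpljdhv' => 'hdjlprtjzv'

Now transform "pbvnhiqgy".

The rule is to reverse the string, then move the first character to the end.
For "pbvnhiqgy", step one produces "ygqihnvbp"; step two turns that into "gqihnvbpy".

gqihnvbpy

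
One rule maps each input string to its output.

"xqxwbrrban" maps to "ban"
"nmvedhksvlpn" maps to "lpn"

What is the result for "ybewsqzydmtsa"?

The transformation: keep only the last 3 characters.
"ybewsqzydmtsa" → "tsa".

tsa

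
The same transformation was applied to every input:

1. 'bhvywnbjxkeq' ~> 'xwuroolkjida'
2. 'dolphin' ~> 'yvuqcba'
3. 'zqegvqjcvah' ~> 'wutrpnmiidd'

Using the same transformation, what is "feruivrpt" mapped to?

vsrihgeec

Looking at the pairs, the operation is to shift every letter 13 places forward in the alphabet (wrapping around) — i.e. ROT13, then sort the characters into reverse alphabetical order.
Starting from "feruivrpt": after the first operation, "srehviecg"; after the second, "vsrihgeec".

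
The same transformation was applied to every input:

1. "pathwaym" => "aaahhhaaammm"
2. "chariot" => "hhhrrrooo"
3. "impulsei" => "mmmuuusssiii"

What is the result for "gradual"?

Each output is the input with this applied: keep every other character starting from the second (positions 2nd, 4th, 6th, ...), then repeat every character 3 times.
So "gradual" becomes "rrrdddaaa".

rrrdddaaa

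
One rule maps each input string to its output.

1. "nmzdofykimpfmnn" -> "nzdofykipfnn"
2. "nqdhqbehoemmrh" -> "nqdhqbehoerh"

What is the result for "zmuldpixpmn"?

In each case the input is transformed by: remove every "m".
So "zmuldpixpmn" becomes "zuldpixpn".

zuldpixpn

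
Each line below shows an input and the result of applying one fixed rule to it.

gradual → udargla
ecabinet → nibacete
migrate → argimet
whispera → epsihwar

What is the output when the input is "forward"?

The rule is to reverse the string, then move the first 2 characters to the end (rotate left by 2).
On "forward": the first step gives "drawrof", and the second then gives "awrofdr".

awrofdr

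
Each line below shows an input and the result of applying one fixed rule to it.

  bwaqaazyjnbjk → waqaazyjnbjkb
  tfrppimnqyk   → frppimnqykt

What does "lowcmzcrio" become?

Each output is the input with this applied: move the first character to the end.
Applying that to "lowcmzcrio" gives "owcmzcriol".

owcmzcriol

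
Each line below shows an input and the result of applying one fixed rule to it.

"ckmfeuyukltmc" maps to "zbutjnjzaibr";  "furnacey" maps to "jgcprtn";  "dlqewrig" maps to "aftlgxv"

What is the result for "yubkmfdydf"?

The rule is to delete the first character, then shift every letter 11 places backward in the alphabet (wrapping around).
Applying both steps to "yubkmfdydf": "ubkmfdydf", then "jqzbusnsu".
(Check on "ckmfeuyukltmc": → "kmfeuyukltmc" → "zbutjnjzaibr" ✓)

jqzbusnsu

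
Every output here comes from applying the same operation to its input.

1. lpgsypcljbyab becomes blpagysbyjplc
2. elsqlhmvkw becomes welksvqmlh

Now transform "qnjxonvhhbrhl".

lqnhjrxbohnhv

Rule — swap the first and last characters, then take characters alternately from the front and the back (1st, last, 2nd, 2nd-last, ...).
Working it through for "qnjxonvhhbrhl": intermediate "lnjxonvhhbrhq", final "lqnhjrxbohnhv".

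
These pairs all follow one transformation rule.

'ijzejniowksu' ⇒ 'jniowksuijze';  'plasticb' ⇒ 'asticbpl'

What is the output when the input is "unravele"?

raveleun

In each case the input is transformed by: swap the front and back halves of the string, then move the last 2 characters to the front (rotate right by 2).
On "unravele": the first step gives "veleunra", and the second then gives "raveleun".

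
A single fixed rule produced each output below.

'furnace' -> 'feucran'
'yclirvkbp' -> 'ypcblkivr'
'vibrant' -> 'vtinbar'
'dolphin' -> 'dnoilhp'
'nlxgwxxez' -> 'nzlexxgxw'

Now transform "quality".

qyutail

Rule — take characters alternately from the front and the back (1st, last, 2nd, 2nd-last, ...).
So "quality" becomes "qyutail".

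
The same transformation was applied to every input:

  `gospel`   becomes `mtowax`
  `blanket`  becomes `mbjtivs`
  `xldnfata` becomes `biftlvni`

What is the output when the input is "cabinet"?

The transformation: shift every letter 8 places forward in the alphabet (wrapping around), then move the last 2 characters to the front (rotate right by 2).
Starting from "cabinet": after the first operation, "kijqvmb"; after the second, "mbkijqv".

mbkijqv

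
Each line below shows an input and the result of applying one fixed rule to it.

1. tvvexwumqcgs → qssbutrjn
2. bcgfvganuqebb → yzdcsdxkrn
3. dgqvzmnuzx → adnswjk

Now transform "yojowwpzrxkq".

What's happening: delete the last 3 characters, then shift every letter 3 places backward in the alphabet (wrapping around).
Applying both steps to "yojowwpzrxkq": "yojowwpzr", then "vlglttmwo".

vlglttmwo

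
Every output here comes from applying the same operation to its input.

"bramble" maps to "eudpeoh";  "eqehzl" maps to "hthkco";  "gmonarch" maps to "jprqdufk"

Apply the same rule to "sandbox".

vdqgera

The transformation: shift every letter 3 places forward in the alphabet (wrapping around).
On "sandbox" that produces "vdqgera".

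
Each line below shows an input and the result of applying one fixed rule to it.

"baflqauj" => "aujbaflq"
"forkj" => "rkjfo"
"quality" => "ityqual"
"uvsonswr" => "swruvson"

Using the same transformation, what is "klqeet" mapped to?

eetklq

The rule is to move the last 3 characters to the front (rotate right by 3).
Doing the same to "klqeet": "eetklq".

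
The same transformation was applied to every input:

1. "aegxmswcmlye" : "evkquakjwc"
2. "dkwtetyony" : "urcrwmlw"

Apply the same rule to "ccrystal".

The rule is to shift every letter 2 places backward in the alphabet (wrapping around), then delete the first 2 characters.
Starting from "ccrystal": after the first operation, "aapwqryj"; after the second, "pwqryj".

pwqryj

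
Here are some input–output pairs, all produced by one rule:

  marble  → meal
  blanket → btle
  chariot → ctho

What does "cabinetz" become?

czat

Looking at the pairs, the operation is to take characters alternately from the front and the back (1st, last, 2nd, 2nd-last, ...), then keep only the first 4 characters.
Working it through for "cabinetz": intermediate "czatbein", final "czat".
(Check on "chariot": → "cthoair" → "ctho" ✓)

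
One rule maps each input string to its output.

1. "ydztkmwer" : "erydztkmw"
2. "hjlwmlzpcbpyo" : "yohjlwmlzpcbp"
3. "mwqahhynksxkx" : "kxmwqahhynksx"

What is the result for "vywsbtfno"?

novywsbtf

In each case the input is transformed by: move the last 2 characters to the front (rotate right by 2).
On "vywsbtfno" that produces "novywsbtf".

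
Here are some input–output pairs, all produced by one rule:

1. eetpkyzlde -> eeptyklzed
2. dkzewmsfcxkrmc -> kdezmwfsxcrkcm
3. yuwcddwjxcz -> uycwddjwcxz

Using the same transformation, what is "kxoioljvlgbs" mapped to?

In each case the input is transformed by: swap each adjacent pair of characters (1↔2, 3↔4, ...).
Doing the same to "kxoioljvlgbs": "xkiolovjglsb".

xkiolovjglsb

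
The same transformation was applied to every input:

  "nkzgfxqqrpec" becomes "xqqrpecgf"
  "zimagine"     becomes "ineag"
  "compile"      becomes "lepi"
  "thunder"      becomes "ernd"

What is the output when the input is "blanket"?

etnk

Each output is the input with this applied: delete the first 3 characters, then move the first 2 characters to the end (rotate left by 2).
On "blanket": the first step gives "nket", and the second then gives "etnk".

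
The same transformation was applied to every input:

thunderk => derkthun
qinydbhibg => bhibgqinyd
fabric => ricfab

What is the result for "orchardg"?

ardgorch

Rule — swap the front and back halves of the string.
So "orchardg" becomes "ardgorch".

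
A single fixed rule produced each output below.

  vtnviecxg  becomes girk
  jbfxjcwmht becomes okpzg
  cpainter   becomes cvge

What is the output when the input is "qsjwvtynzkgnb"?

fjgaxa

The pattern: shift every letter 13 places forward in the alphabet (wrapping around) — i.e. ROT13, then keep every other character starting from the second (positions 2nd, 4th, 6th, ...).
So "qsjwvtynzkgnb" becomes "fjgaxa".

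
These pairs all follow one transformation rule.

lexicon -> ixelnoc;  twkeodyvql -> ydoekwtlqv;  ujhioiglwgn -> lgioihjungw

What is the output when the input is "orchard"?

hcrodra

What's happening: move the last 3 characters to the front (rotate right by 3), then reverse the string.
Working it through for "orchard": intermediate "ardorch", final "hcrodra".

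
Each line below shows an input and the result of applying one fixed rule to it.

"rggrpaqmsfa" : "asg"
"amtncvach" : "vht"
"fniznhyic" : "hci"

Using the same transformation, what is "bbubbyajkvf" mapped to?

yku

The rule is to keep one character in every 3, starting at position 3 (positions 3rd, 6th, 9th, ...), then move the first character to the end.
Working it through for "bbubbyajkvf": intermediate "uyk", final "yku".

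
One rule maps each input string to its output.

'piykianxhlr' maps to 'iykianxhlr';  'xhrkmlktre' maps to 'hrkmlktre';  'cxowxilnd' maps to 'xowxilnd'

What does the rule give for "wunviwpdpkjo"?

unviwpdpkjo

In each case the input is transformed by: delete the first character.
For "wunviwpdpkjo" the result is "unviwpdpkjo".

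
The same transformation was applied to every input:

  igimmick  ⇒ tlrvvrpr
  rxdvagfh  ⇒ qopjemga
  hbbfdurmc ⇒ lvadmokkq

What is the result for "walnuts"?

Rule — reverse the string, then shift every letter 9 places forward in the alphabet (wrapping around).
On "walnuts": the first step gives "stunlaw", and the second then gives "bcdwujf".
(Check on "hbbfdurmc": → "cmrudfbbh" → "lvadmokkq" ✓)

bcdwujf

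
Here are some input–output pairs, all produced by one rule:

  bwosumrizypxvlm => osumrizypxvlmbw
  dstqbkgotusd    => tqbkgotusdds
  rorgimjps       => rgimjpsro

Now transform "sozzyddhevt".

zzyddhevtso

Each output is the input with this applied: move the first 2 characters to the end (rotate left by 2).
So "sozzyddhevt" becomes "zzyddhevtso".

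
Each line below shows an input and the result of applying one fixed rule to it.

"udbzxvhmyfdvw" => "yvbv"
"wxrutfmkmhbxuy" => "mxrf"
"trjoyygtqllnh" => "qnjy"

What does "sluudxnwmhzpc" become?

In each case the input is transformed by: keep one character in every 3, starting at position 3 (positions 3rd, 6th, 9th, ...), then move the last 2 characters to the front (rotate right by 2).
For "sluudxnwmhzpc", step one produces "uxmp"; step two turns that into "mpux".

mpux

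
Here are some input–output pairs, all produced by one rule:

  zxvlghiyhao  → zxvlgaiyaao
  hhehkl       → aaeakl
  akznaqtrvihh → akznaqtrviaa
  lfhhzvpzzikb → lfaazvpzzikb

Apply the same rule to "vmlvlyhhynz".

vmlvlyaaynz

The rule is to replace every "h" with "a".
On "vmlvlyhhynz" that produces "vmlvlyaaynz".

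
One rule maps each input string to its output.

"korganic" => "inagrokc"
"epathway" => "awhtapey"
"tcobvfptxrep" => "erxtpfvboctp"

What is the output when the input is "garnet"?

enragt

Rule — reverse the string, then move the first character to the end.
On "garnet": the first step gives "tenrag", and the second then gives "enragt".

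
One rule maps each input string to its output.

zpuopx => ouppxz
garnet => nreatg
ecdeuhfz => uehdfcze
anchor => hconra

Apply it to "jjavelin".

The pattern: swap the front and back halves of the string, then take characters alternately from the front and the back (1st, last, 2nd, 2nd-last, ...).
"jjavelin" → "elinjjav" → "evlaijnj".

evlaijnj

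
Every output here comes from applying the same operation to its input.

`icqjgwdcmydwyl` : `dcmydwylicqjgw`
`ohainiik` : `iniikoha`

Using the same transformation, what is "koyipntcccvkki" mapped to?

tcccvkkikoyipn

The transformation: swap the front and back halves of the string, then move the last character to the front.
Applying both steps to "koyipntcccvkki": "cccvkkikoyipnt", then "tcccvkkikoyipn".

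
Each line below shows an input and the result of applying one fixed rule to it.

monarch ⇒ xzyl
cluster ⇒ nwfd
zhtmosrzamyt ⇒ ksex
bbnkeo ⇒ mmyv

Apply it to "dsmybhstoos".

Rule — shift every letter 11 places forward in the alphabet (wrapping around), then keep only the first 4 characters.
Applying both steps to "dsmybhstoos": "odxjmsdezzd", then "odxj".

odxj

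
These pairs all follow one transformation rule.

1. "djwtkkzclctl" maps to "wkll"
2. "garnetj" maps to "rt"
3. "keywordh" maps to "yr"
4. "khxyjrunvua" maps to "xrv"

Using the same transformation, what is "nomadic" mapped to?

mi

What's happening: keep one character in every 3, starting at position 3 (positions 3rd, 6th, 9th, ...).
Doing the same to "nomadic": "mi".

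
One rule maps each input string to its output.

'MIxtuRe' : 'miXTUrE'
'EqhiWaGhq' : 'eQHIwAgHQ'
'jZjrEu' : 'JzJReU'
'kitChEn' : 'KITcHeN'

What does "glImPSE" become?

The transformation: flip the case of every letter.
So "glImPSE" becomes "GLiMpse".

GLiMpse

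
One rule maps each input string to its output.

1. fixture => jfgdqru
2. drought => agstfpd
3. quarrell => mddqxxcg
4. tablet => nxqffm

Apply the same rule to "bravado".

The rule is to move the first 2 characters to the end (rotate left by 2), then shift every letter 12 places forward in the alphabet (wrapping around).
Starting from "bravado": after the first operation, "avadobr"; after the second, "mhmpand".

mhmpand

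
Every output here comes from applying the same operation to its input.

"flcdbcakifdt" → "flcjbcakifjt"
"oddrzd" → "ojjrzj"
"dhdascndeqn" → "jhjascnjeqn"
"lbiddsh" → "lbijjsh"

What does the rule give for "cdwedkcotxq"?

The rule is to replace every "d" with "j".
Doing the same to "cdwedkcotxq": "cjwejkcotxq".

cjwejkcotxq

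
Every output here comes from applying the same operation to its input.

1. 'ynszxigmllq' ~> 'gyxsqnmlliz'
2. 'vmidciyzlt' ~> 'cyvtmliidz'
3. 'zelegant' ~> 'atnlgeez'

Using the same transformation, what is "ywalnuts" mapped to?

awutsnly

Rule — sort the characters into reverse alphabetical order, then swap the first and last characters.
Working it through for "ywalnuts": intermediate "ywutsnla", final "awutsnly".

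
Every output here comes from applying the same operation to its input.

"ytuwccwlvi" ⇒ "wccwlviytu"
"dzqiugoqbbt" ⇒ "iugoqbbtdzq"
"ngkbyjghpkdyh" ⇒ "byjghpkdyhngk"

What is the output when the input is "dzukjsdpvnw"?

Looking at the pairs, the operation is to move the first 3 characters to the end (rotate left by 3).
So "dzukjsdpvnw" becomes "kjsdpvnwdzu".

kjsdpvnwdzu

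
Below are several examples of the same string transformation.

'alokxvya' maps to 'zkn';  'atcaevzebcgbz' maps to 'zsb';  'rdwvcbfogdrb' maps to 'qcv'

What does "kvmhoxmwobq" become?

In each case the input is transformed by: shift every letter 1 place backward in the alphabet (wrapping around), then keep only the first 3 characters.
Starting from "kvmhoxmwobq": after the first operation, "julgnwlvnap"; after the second, "jul".

jul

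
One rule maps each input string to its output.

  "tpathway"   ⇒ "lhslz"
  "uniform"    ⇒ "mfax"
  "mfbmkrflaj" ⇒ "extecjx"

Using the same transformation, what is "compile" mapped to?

ugeh

What's happening: delete the last 3 characters, then shift every letter 8 places backward in the alphabet (wrapping around).
"compile" → "comp" → "ugeh".
(Check on "uniform": → "unif" → "mfax" ✓)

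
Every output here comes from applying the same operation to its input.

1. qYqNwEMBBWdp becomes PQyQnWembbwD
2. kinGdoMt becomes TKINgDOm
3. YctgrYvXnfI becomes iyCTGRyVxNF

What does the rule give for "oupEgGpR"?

What's happening: move the last character to the front, then flip the case of every letter.
Applying both steps to "oupEgGpR": "RoupEgGp", then "rOUPeGgP".

rOUPeGgP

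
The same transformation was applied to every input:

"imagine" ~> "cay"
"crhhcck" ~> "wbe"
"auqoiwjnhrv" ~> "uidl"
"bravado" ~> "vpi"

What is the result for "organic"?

The rule is to keep one character in every 3, starting at position 1 (positions 1st, 4th, 7th, ...), then shift every letter 6 places backward in the alphabet (wrapping around).
Starting from "organic": after the first operation, "oac"; after the second, "iuw".
(Check on "crhhcck": → "chk" → "wbe" ✓)

iuw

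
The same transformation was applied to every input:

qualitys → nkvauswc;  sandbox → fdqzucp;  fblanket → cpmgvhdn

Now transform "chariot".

The pattern: shift every letter 2 places forward in the alphabet (wrapping around), then move the first 3 characters to the end (rotate left by 3).
"chariot" → "ejctkqv" → "tkqvejc".

tkqvejc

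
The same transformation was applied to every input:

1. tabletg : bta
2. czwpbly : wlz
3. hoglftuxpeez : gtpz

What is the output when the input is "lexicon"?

The rule is to move the first 2 characters to the end (rotate left by 2), then keep one character in every 3, starting at position 1 (positions 1st, 4th, 7th, ...).
On "lexicon": the first step gives "xiconle", and the second then gives "xoe".

xoe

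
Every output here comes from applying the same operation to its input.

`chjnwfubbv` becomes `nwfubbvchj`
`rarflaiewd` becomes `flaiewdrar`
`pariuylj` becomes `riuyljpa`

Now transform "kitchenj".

Looking at the pairs, the operation is to swap the front and back halves of the string, then move the last 2 characters to the front (rotate right by 2).
For "kitchenj", step one produces "henjkitc"; step two turns that into "tchenjki".

tchenjki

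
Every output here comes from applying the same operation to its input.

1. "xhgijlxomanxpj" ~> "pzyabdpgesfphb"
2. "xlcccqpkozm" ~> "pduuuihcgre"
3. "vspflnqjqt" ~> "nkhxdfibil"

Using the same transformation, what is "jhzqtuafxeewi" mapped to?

In each case the input is transformed by: shift every letter 8 places backward in the alphabet (wrapping around).
So "jhzqtuafxeewi" becomes "bzrilmsxpwwoa".

bzrilmsxpwwoa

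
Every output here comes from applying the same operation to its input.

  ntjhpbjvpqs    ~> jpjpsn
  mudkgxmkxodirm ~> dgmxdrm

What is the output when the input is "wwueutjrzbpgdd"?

uujzpdw

Rule — keep every other character starting from the first (positions 1st, 3rd, 5th, ...), then move the first character to the end.
For "wwueutjrzbpgdd", step one produces "wuujzpd"; step two turns that into "uujzpdw".
(Check on "ntjhpbjvpqs": → "njpjps" → "jpjpsn" ✓)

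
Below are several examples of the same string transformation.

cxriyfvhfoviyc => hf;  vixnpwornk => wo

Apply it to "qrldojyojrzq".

yo

The rule is to swap the front and back halves of the string, then keep only the first 2 characters.
Starting from "qrldojyojrzq": after the first operation, "yojrzqqrldoj"; after the second, "yo".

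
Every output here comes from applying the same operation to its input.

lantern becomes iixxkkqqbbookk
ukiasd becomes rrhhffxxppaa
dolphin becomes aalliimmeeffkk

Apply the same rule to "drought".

aaoollrrddeeqq

What's happening: shift every letter 3 places backward in the alphabet (wrapping around), then double every character.
On "drought": the first step gives "aolrdeq", and the second then gives "aaoollrrddeeqq".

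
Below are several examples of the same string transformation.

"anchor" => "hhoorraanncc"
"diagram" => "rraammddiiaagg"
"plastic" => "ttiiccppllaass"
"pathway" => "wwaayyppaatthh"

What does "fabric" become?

In each case the input is transformed by: move the last 3 characters to the front (rotate right by 3), then double every character.
Starting from "fabric": after the first operation, "ricfab"; after the second, "rriiccffaabb".

rriiccffaabb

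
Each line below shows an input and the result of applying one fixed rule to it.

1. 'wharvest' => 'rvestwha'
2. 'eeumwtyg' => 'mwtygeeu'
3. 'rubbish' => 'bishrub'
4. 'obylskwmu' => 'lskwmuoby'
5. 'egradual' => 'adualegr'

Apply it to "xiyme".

mexiy

What's happening: move the first 3 characters to the end (rotate left by 3).
"xiyme" → "mexiy".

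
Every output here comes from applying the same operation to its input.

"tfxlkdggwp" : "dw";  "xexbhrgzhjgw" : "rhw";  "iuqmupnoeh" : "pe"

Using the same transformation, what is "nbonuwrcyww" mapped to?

The transformation: delete the first 3 characters, then keep one character in every 3, starting at position 3 (positions 3rd, 6th, 9th, ...).
"nbonuwrcyww" → "nuwrcyww" → "wy".

wy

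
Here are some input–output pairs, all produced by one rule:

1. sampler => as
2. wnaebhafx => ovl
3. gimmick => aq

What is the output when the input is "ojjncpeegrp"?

xdu

In each case the input is transformed by: keep one character in every 3, starting at position 3 (positions 3rd, 6th, 9th, ...), then shift every letter 12 places backward in the alphabet (wrapping around).
Working it through for "ojjncpeegrp": intermediate "jpg", final "xdu".
(Check on "gimmick": → "mc" → "aq" ✓)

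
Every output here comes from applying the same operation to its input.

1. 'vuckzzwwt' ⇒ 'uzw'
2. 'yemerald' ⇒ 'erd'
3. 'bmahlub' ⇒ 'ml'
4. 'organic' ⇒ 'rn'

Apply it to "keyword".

eo

The rule is to keep one character in every 3, starting at position 2 (positions 2nd, 5th, 8th, ...).
For "keyword" the result is "eo".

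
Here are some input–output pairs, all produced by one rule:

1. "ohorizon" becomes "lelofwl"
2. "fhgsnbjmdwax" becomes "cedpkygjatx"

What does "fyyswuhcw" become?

cvvptrez

The transformation: shift every letter 3 places backward in the alphabet (wrapping around), then delete the last character.
Applying that to "fyyswuhcw" gives "cvvptrez".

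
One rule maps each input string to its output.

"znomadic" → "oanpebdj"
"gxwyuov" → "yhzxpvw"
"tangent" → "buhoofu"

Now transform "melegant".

fnfmbhuo

The pattern: swap each adjacent pair of characters (1↔2, 3↔4, ...), then shift every letter 1 place forward in the alphabet (wrapping around).
Applying both steps to "melegant": "emelagtn", then "fnfmbhuo".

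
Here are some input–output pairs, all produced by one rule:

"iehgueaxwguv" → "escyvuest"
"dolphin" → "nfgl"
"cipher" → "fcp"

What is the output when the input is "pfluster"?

Rule — shift every letter 2 places backward in the alphabet (wrapping around), then delete the first 3 characters.
"pfluster" → "ndjsqrcp" → "sqrcp".

sqrcp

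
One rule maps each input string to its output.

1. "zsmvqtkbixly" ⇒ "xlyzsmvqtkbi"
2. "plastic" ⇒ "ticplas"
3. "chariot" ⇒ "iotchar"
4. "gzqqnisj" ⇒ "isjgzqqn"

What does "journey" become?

The rule is to move the last 3 characters to the front (rotate right by 3).
"journey" → "neyjour".

neyjour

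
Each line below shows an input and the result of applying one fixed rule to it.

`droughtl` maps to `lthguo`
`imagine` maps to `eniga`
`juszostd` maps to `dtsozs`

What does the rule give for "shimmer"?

remmi

What's happening: delete the first 2 characters, then reverse the string.
Applying that to "shimmer" gives "remmi".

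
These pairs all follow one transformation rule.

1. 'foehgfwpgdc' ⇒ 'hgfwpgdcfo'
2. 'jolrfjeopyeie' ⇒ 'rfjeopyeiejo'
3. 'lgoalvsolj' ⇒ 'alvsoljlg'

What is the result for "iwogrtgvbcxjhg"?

Each output is the input with this applied: move the first 2 characters to the end (rotate left by 2), then delete the first character.
On "iwogrtgvbcxjhg": the first step gives "ogrtgvbcxjhgiw", and the second then gives "grtgvbcxjhgiw".

grtgvbcxjhgiw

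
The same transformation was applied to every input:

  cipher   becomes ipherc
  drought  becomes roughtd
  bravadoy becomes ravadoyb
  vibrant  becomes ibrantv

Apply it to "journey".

The rule is to move the first character to the end.
Doing the same to "journey": "ourneyj".

ourneyj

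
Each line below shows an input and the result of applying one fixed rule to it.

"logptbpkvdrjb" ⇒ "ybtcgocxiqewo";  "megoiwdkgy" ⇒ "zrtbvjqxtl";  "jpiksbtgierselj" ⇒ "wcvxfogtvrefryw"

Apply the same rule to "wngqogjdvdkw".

jatdbtwqiqxj

The transformation: shift every letter 13 places forward in the alphabet (wrapping around) — i.e. ROT13.
For "wngqogjdvdkw" the result is "jatdbtwqiqxj".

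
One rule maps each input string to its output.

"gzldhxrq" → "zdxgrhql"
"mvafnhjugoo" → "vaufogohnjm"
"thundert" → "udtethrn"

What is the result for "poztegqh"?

The transformation: sort the characters into reverse alphabetical order, then take characters alternately from the front and the back (1st, last, 2nd, 2nd-last, ...).
Doing the same to "poztegqh": "zetgqhpo".
(Check on "thundert": → "uttrnhed" → "udtethrn" ✓)

zetgqhpo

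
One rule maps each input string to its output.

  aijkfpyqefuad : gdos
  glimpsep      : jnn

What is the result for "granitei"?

The transformation: keep one character in every 3, starting at position 2 (positions 2nd, 5th, 8th, ...), then shift every letter 2 places backward in the alphabet (wrapping around).
For "granitei", step one produces "rii"; step two turns that into "pgg".
(Check on "aijkfpyqefuad": → "ifqu" → "gdos" ✓)

pgg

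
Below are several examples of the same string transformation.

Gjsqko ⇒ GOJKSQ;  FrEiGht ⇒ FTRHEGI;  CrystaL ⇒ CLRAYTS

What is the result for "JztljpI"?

JIZPTJL

Each output is the input with this applied: take characters alternately from the front and the back (1st, last, 2nd, 2nd-last, ...), then convert every letter to uppercase.
Applying both steps to "JztljpI": "JIzptjl", then "JIZPTJL".
(Check on "FrEiGht": → "FtrhEGi" → "FTRHEGI" ✓)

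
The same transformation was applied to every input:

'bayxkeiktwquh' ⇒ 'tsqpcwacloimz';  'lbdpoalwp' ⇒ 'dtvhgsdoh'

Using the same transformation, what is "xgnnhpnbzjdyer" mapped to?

Looking at the pairs, the operation is to shift every letter 8 places backward in the alphabet (wrapping around).
"xgnnhpnbzjdyer" → "pyffzhftrbvqwj".

pyffzhftrbvqwj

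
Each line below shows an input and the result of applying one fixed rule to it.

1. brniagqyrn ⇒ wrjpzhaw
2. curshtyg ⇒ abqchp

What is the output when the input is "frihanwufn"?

rqjwfdow

In each case the input is transformed by: shift every letter 9 places forward in the alphabet (wrapping around), then delete the first 2 characters.
Starting from "frihanwufn": after the first operation, "oarqjwfdow"; after the second, "rqjwfdow".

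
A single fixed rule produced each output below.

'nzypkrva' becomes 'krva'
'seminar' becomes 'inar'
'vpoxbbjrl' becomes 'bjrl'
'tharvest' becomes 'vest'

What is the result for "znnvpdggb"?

Each output is the input with this applied: keep only the last 4 characters.
For "znnvpdggb" the result is "dggb".

dggb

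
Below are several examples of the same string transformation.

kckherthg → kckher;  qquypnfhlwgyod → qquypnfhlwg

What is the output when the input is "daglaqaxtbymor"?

Looking at the pairs, the operation is to delete the last 3 characters.
So "daglaqaxtbymor" becomes "daglaqaxtby".

daglaqaxtby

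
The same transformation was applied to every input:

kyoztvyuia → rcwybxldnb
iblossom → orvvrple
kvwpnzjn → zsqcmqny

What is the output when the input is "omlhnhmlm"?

Each output is the input with this applied: move the first 2 characters to the end (rotate left by 2), then shift every letter 3 places forward in the alphabet (wrapping around).
"omlhnhmlm" → "lhnhmlmom" → "okqkpoprp".

okqkpoprp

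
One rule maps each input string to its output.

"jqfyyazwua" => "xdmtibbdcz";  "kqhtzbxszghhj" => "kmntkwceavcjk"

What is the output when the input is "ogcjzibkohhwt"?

zwrjfmclenrkk

The transformation: shift every letter 3 places forward in the alphabet (wrapping around), then move the last 2 characters to the front (rotate right by 2).
Doing the same to "ogcjzibkohhwt": "zwrjfmclenrkk".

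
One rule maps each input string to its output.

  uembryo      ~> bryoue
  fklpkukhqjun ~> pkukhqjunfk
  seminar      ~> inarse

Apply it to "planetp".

netppl

Looking at the pairs, the operation is to move the first 3 characters to the end (rotate left by 3), then delete the last character.
Starting from "planetp": after the first operation, "netppla"; after the second, "netppl".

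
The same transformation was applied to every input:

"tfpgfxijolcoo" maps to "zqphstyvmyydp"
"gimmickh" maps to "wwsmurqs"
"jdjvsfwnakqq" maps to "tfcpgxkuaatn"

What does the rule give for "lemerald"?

Looking at the pairs, the operation is to move the first 2 characters to the end (rotate left by 2), then shift every letter 10 places forward in the alphabet (wrapping around).
For "lemerald", step one produces "meraldle"; step two turns that into "wobkvnvo".

wobkvnvo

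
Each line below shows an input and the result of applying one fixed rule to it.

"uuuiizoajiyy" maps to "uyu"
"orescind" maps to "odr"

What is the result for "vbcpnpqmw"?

The rule is to take characters alternately from the front and the back (1st, last, 2nd, 2nd-last, ...), then keep only the first 3 characters.
On "vbcpnpqmw" that produces "vwb".
(Check on "uuuiizoajiyy": → "uyuyuiijiazo" → "uyu" ✓)

vwb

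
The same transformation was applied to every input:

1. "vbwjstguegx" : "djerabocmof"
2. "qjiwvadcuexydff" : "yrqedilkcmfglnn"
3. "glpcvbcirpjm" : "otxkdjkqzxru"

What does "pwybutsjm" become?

The transformation: shift every letter 8 places forward in the alphabet (wrapping around).
Applying that to "pwybutsjm" gives "xegjcbaru".

xegjcbaru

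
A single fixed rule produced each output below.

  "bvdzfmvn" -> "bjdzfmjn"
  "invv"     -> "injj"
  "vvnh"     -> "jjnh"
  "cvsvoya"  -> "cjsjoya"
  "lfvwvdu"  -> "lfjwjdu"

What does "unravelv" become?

What's happening: replace every "v" with "j".
Applying that to "unravelv" gives "unrajelj".

unrajelj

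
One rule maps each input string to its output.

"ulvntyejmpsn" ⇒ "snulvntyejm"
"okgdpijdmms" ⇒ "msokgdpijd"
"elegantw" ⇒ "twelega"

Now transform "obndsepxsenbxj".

What's happening: move the last 3 characters to the front (rotate right by 3), then delete the first character.
Applying that to "obndsepxsenbxj" gives "xjobndsepxsen".

xjobndsepxsen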